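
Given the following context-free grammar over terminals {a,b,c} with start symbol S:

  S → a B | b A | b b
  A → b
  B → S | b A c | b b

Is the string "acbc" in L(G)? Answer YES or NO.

Convert to CNF:
  S -> T0 B | T1 A | T1 T1
  A -> b
  B -> T0 B | T1 A | T1 T1 | T1 X3
  T0 -> a
  T1 -> b
  T2 -> c
  X3 -> A T2

CYK fill:
  cell(0,0) a: {T0}  orig:{}
  cell(1,1) c: {T2}  orig:{}
  cell(2,2) b: {A,T1}  orig:{A}
  cell(3,3) c: {T2}  orig:{}
  cell(0,1) ac: ∅
  cell(1,2) cb: ∅
  cell(2,3) bc: {X3}  orig:{}
  cell(0,2) acb: ∅
  cell(1,3) cbc: ∅
  cell(0,3) acbc: ∅

S ∉ T[0,3] ⇒ NO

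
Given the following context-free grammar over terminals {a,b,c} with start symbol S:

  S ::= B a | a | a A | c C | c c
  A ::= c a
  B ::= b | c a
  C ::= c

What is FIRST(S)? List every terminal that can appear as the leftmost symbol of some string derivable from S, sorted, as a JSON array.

Compute FIRST by fixpoint:
iter 1:
  A via A→c a: +{c}
  B via B→b: +{b}
  B via B→c a: +{c}
  C via C→c: +{c}
  S via S→B a: +{b,c}
  S via S→a: +{a}
  FIRST(S)={a,b,c}  FIRST(A)={c}  FIRST(B)={b,c}  FIRST(C)={c}
iter 2: — fixpoint
  FIRST(S)={a,b,c}  FIRST(A)={c}  FIRST(B)={b,c}  FIRST(C)={c}

FIRST(S) = ["a", "b", "c"]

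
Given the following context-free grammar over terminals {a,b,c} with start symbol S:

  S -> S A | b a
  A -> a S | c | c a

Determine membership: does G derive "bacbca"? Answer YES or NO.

Convert to CNF:
  S -> S A | T2 T0
  A -> T0 S | T1 T0 | c
  T0 -> a
  T1 -> c
  T2 -> b

CYK table (by increasing span):
  cell(0,0) b: {T2}  orig:{}
  cell(1,1) a: {T0}  orig:{}
  cell(2,2) c: {A,T1}  orig:{A}
  cell(3,3) b: {T2}  orig:{}
  cell(4,4) c: {A,T1}  orig:{A}
  cell(5,5) a: {T0}  orig:{}
  cell(0,1) ba: {S}
  cell(1,2) ac: ∅
  cell(2,3) cb: ∅
  cell(3,4) bc: ∅
  cell(4,5) ca: {A}
  cell(0,2) bac: {S}
  cell(1,3) acb: ∅
  cell(2,4) cbc: ∅
  cell(3,5) bca: ∅
  cell(0,3) bacb: ∅
  cell(1,4) acbc: ∅
  cell(2,5) cbca: ∅
  cell(0,4) bacbc: ∅
  cell(1,5) acbca: ∅
  cell(0,5) bacbca: ∅

S ∉ T[0,5] ⇒ NO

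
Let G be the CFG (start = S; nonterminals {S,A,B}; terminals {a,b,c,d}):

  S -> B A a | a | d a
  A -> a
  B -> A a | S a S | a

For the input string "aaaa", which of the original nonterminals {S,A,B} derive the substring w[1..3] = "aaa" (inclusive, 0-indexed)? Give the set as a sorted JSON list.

CNF form of G:
  S -> B X3 | T1 T0 | a
  A -> a
  B -> A T0 | S X2 | a
  T0 -> a
  T1 -> d
  X2 -> T0 S
  X3 -> A T0

CYK fill, restricted to cells inside w[1..3]:
  cell(1,1) a: {A,B,S,T0}  orig:{A,B,S}
  cell(2,2) a: {A,B,S,T0}  orig:{A,B,S}
  cell(3,3) a: {A,B,S,T0}  orig:{A,B,S}
  cell(1,2) aa: {B,X2,X3}  orig:{B}
  cell(2,3) aa: {B,X2,X3}  orig:{B}
  cell(1,3) aaa: {B,S}

Original NTs in T[1,3] deriving "aaa": ["B", "S"]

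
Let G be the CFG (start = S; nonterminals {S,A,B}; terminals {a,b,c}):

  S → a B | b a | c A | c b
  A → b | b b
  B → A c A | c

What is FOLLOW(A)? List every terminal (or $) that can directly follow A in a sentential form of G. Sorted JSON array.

FIRST iteration:
pass 1:
  A via A→b: +{b}
  B via B→A c A: +{b}
  B via B→c: +{c}
  S via S→a B: +{a}
  S via S→b a: +{b}
  S via S→c A: +{c}
  FIRST(S)={a,b,c}  FIRST(A)={b}  FIRST(B)={b,c}
pass 2: (no change)
  FIRST(S)={a,b,c}  FIRST(A)={b}  FIRST(B)={b,c}

FOLLOW sets:
FOLLOW(S) := {$}
round 1:
  B→A c A: FOLLOW(A) ⊇ FIRST(c) = {c}; new: +{c}
  S→a B: FOLLOW(B) ⊇ FOLLOW(S) ⊇ {$}; new: +{$}
  S→c A: FOLLOW(A) ⊇ FOLLOW(S) ⊇ {$}; new: +{$}
  FOLLOW[S]={$}  FOLLOW[A]={$,c}  FOLLOW[B]={$}
round 2: (stable)
  FOLLOW[S]={$}  FOLLOW[A]={$,c}  FOLLOW[B]={$}

FOLLOW(A) = ["$", "c"]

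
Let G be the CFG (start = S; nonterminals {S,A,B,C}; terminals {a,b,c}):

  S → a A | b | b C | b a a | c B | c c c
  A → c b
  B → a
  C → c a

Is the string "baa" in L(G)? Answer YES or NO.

Convert to CNF:
  S -> T0 B | T0 X4 | T1 C | T1 X3 | T2 A | b
  A -> T0 T1
  B -> a
  C -> T0 T2
  T0 -> c
  T1 -> b
  T2 -> a
  X3 -> T2 T2
  X4 -> T0 T0

CYK fill:
  T[0,0] 'b' = {S,T1}  orig:{S}
  T[1,1] 'a' = {B,T2}  orig:{B}
  T[2,2] 'a' = {B,T2}  orig:{B}
  T[0,1] 'ba' = ∅
  T[1,2] 'aa' = {X3}  orig:{}
  T[0,2] 'baa' = {S}

S ∈ T[0,2] ⇒ YES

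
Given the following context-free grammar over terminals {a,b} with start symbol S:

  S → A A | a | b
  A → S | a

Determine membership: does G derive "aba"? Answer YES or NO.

Convert to CNF:
  S -> A A | a | b
  A -> A A | a | b

Fill CYK table bottom-up:
  T[0,0] 'a' = {A,S}
  T[1,1] 'b' = {A,S}
  T[2,2] 'a' = {A,S}
  T[0,1] 'ab' = {A,S}
  T[1,2] 'ba' = {A,S}
  T[0,2] 'aba' = {A,S}

S ∈ T[0,2] ⇒ YES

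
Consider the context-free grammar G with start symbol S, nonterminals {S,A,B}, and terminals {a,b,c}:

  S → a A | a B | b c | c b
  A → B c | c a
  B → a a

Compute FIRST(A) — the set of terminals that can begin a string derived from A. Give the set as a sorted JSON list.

FIRST sets, iterate to fixpoint:
[1]
  A via A→c a: +{c}
  B via B→a a: +{a}
  S via S→a A: +{a}
  S via S→b c: +{b}
  S via S→c b: +{c}
  FIRST[S]={a,b,c}  FIRST[A]={c}  FIRST[B]={a}
[2]
  A via A→B c: +{a}
  FIRST[S]={a,b,c}  FIRST[A]={a,c}  FIRST[B]={a}
[3] done
  FIRST[S]={a,b,c}  FIRST[A]={a,c}  FIRST[B]={a}

FIRST(A) = ["a", "c"]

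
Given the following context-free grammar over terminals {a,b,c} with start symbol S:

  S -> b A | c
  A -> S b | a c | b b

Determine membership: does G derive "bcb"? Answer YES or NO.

Convert to CNF:
  S -> T0 A | c
  A -> S T0 | T0 T0 | T1 T2
  T0 -> b
  T1 -> a
  T2 -> c

Fill CYK table bottom-up:
  [0..0]={T0}  "b"  orig:{}
  [1..1]={S,T2}  "c"  orig:{S}
  [2..2]={T0}  "b"  orig:{}
  [0..1]=∅  "bc"
  [1..2]={A}  "cb"
  [0..2]={S}  "bcb"

S ∈ T[0,2] ⇒ YES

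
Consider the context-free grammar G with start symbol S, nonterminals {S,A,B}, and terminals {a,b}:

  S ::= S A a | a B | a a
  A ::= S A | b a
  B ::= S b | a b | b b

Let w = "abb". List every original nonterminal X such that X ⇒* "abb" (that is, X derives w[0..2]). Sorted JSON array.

CNF form of G:
  S -> S X2 | T1 B | T1 T1
  A -> S A | T0 T1
  B -> S T0 | T0 T0 | T1 T0
  T0 -> b
  T1 -> a
  X2 -> A T1

Fill CYK table bottom-up, restricted to cells inside w[0..2]:
  [0..0]={T1}  "a"  orig:{}
  [1..1]={T0}  "b"  orig:{}
  [2..2]={T0}  "b"  orig:{}
  [0..1]={B}  "ab"
  [1..2]={B}  "bb"
  [0..2]={S}  "abb"

Original NTs in T[0,2] deriving "abb": ["S"]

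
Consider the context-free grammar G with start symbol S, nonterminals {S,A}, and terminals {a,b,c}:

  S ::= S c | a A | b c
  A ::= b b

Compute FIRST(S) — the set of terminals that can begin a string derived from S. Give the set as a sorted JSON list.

FIRST sets, iterate to fixpoint:
round 1:
  A via A→b b: +{b}
  S via S→a A: +{a}
  S via S→b c: +{b}
  S: {a,b}  A: {b}
round 2: done
  S: {a,b}  A: {b}

FIRST(S) = ["a", "b"]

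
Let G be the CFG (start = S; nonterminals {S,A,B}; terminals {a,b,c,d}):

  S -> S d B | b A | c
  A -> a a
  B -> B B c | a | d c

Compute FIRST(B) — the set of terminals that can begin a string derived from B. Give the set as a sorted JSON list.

FIRST sets, iterate to fixpoint:
pass 1:
  A via A→a a: +{a}
  B via B→a: +{a}
  B via B→d c: +{d}
  S via S→b A: +{b}
  S via S→c: +{c}
  S: {b,c}  A: {a}  B: {a,d}
pass 2: (stable)
  S: {b,c}  A: {a}  B: {a,d}

FIRST(B) = ["a", "d"]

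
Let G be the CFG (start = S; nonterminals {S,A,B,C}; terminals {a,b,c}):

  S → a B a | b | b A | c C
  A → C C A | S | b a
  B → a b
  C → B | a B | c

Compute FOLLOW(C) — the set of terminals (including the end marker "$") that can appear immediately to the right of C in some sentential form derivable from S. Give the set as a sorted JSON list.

FIRST iteration:
iter 1:
  A via A→b a: +{b}
  B via B→a b: +{a}
  C via C→B: +{a}
  C via C→c: +{c}
  S via S→a B a: +{a}
  S via S→b: +{b}
  S via S→c C: +{c}
  FIRST[S]={a,b,c}  FIRST[A]={b}  FIRST[B]={a}  FIRST[C]={a,c}
iter 2:
  A via A→C C A: +{a,c}
  FIRST[S]={a,b,c}  FIRST[A]={a,b,c}  FIRST[B]={a}  FIRST[C]={a,c}
iter 3: — fixpoint
  FIRST[S]={a,b,c}  FIRST[A]={a,b,c}  FIRST[B]={a}  FIRST[C]={a,c}

FOLLOW sets:
seed FOLLOW(S) with $
pass 1:
  A→C C A: FOLLOW(C) ⊇ FIRST(C) = {a,c}; new: +{a,c}
  A→C C A: FOLLOW(C) ⊇ FIRST(A) = {a,b,c}; new: +{b}
  C→B: FOLLOW(B) ⊇ FOLLOW(C) ⊇ {a,b,c}; new: +{a,b,c}
  S→b A: FOLLOW(A) ⊇ FOLLOW(S) ⊇ {$}; new: +{$}
  S→c C: FOLLOW(C) ⊇ FOLLOW(S) ⊇ {$}; new: +{$}
  FOLLOW[S]={$}  FOLLOW[A]={$}  FOLLOW[B]={a,b,c}  FOLLOW[C]={$,a,b,c}
pass 2:
  C→B: FOLLOW(B) ⊇ FOLLOW(C) ⊇ {$,a,b,c}; new: +{$}
  FOLLOW[S]={$}  FOLLOW[A]={$}  FOLLOW[B]={$,a,b,c}  FOLLOW[C]={$,a,b,c}
pass 3: — fixpoint
  FOLLOW[S]={$}  FOLLOW[A]={$}  FOLLOW[B]={$,a,b,c}  FOLLOW[C]={$,a,b,c}

FOLLOW(C) = ["$", "a", "b", "c"]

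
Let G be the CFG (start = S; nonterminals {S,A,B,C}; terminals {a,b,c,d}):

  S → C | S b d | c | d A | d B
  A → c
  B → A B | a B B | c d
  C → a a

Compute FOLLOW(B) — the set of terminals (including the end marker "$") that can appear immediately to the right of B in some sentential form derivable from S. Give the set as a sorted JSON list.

FIRST iteration:
iter 1:
  A via A→c: +{c}
  B via B→A B: +{c}
  B via B→a B B: +{a}
  C via C→a a: +{a}
  S via S→C: +{a}
  S via S→c: +{c}
  S via S→d A: +{d}
  FIRST[S]={a,c,d}  FIRST[A]={c}  FIRST[B]={a,c}  FIRST[C]={a}
iter 2: (stable)
  FIRST[S]={a,c,d}  FIRST[A]={c}  FIRST[B]={a,c}  FIRST[C]={a}

FOLLOW iteration:
seed FOLLOW(S) with $
pass 1:
  B→A B: FOLLOW(A) ⊇ FIRST(B) = {a,c}; new: +{a,c}
  B→a B B: FOLLOW(B) ⊇ FIRST(B) = {a,c}; new: +{a,c}
  S→C: FOLLOW(C) ⊇ FOLLOW(S) ⊇ {$}; new: +{$}
  S→S b d: FOLLOW(S) ⊇ FIRST(b) = {b}; new: +{b}
  S→d A: FOLLOW(A) ⊇ FOLLOW(S) ⊇ {$,b}; new: +{$,b}
  S→d B: FOLLOW(B) ⊇ FOLLOW(S) ⊇ {$,b}; new: +{$,b}
  FOLLOW[S]={$,b}  FOLLOW[A]={$,a,b,c}  FOLLOW[B]={$,a,b,c}  FOLLOW[C]={$}
pass 2:
  S→C: FOLLOW(C) ⊇ FOLLOW(S) ⊇ {$,b}; new: +{b}
  FOLLOW[S]={$,b}  FOLLOW[A]={$,a,b,c}  FOLLOW[B]={$,a,b,c}  FOLLOW[C]={$,b}
pass 3: (no change)
  FOLLOW[S]={$,b}  FOLLOW[A]={$,a,b,c}  FOLLOW[B]={$,a,b,c}  FOLLOW[C]={$,b}

FOLLOW(B) = ["$", "a", "b", "c"]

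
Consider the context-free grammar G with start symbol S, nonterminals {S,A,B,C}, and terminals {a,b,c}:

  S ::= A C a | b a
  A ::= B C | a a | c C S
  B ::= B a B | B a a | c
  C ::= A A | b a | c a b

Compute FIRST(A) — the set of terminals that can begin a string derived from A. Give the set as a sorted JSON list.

FIRST sets, iterate to fixpoint:
[1]
  A via A→a a: +{a}
  A via A→c C S: +{c}
  B via B→c: +{c}
  C via C→A A: +{a,c}
  C via C→b a: +{b}
  S via S→A C a: +{a,c}
  S via S→b a: +{b}
  FIRST[S]={a,b,c}  FIRST[A]={a,c}  FIRST[B]={c}  FIRST[C]={a,b,c}
[2] (no change)
  FIRST[S]={a,b,c}  FIRST[A]={a,c}  FIRST[B]={c}  FIRST[C]={a,b,c}

FIRST(A) = ["a", "c"]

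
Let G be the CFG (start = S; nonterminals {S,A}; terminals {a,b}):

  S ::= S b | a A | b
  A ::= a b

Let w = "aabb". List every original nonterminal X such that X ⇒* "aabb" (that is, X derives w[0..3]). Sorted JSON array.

Convert to CNF:
  S -> S T1 | T0 A | b
  A -> T0 T1
  T0 -> a
  T1 -> b

Fill CYK table bottom-up (cells [i..j] with 0 ≤ i ≤ j ≤ 3 only):
  T[0,0] 'a' = {T0}  orig:{}
  T[1,1] 'a' = {T0}  orig:{}
  T[2,2] 'b' = {S,T1}  orig:{S}
  T[3,3] 'b' = {S,T1}  orig:{S}
  T[0,1] 'aa' = ∅
  T[1,2] 'ab' = {A}
  T[2,3] 'bb' = {S}
  T[0,2] 'aab' = {S}
  T[1,3] 'abb' = ∅
  T[0,3] 'aabb' = {S}

Original NTs in T[0,3] deriving "aabb": ["S"]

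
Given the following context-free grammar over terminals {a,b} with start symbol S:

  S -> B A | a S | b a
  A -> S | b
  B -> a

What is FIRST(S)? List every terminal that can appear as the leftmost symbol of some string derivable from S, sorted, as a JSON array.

Compute FIRST by fixpoint:
iter 1:
  A via A→b: +{b}
  B via B→a: +{a}
  S via S→B A: +{a}
  S via S→b a: +{b}
  S: {a,b}  A: {b}  B: {a}
iter 2:
  A via A→S: +{a}
  S: {a,b}  A: {a,b}  B: {a}
iter 3: done
  S: {a,b}  A: {a,b}  B: {a}

FIRST(S) = ["a", "b"]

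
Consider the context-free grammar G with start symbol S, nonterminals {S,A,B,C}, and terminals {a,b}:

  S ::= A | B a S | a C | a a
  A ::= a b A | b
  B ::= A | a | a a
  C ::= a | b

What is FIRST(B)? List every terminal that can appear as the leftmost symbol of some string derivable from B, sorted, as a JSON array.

FIRST sets, iterate to fixpoint:
pass 1:
  A via A→a b A: +{a}
  A via A→b: +{b}
  B via B→A: +{a,b}
  C via C→a: +{a}
  C via C→b: +{b}
  S via S→A: +{a,b}
  FIRST[S]={a,b}  FIRST[A]={a,b}  FIRST[B]={a,b}  FIRST[C]={a,b}
pass 2: done
  FIRST[S]={a,b}  FIRST[A]={a,b}  FIRST[B]={a,b}  FIRST[C]={a,b}

FIRST(B) = ["a", "b"]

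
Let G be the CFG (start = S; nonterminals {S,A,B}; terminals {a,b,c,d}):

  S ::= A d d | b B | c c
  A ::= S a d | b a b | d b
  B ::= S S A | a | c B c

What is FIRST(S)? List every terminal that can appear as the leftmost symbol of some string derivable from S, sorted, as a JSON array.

FIRST sets, iterate to fixpoint:
[1]
  A via A→b a b: +{b}
  A via A→d b: +{d}
  B via B→a: +{a}
  B via B→c B c: +{c}
  S via S→A d d: +{b,d}
  S via S→c c: +{c}
  S: {b,c,d}  A: {b,d}  B: {a,c}
[2]
  A via A→S a d: +{c}
  B via B→S S A: +{b,d}
  S: {b,c,d}  A: {b,c,d}  B: {a,b,c,d}
[3] (stable)
  S: {b,c,d}  A: {b,c,d}  B: {a,b,c,d}

FIRST(S) = ["b", "c", "d"]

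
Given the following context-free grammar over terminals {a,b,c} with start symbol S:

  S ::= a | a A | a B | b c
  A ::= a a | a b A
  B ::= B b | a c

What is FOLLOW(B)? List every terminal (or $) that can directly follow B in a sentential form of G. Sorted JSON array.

FIRST sets, iterate to fixpoint:
pass 1:
  A via A→a a: +{a}
  B via B→a c: +{a}
  S via S→a: +{a}
  S via S→b c: +{b}
  FIRST[S]={a,b}  FIRST[A]={a}  FIRST[B]={a}
pass 2: done
  FIRST[S]={a,b}  FIRST[A]={a}  FIRST[B]={a}

Compute FOLLOW by fixpoint:
initialize: $ ∈ FOLLOW(S)
pass 1:
  B→B b: FOLLOW(B) ⊇ FIRST(b) = {b}; new: +{b}
  S→a A: FOLLOW(A) ⊇ FOLLOW(S) ⊇ {$}; new: +{$}
  S→a B: FOLLOW(B) ⊇ FOLLOW(S) ⊇ {$}; new: +{$}
  FOLLOW[S]={$}  FOLLOW[A]={$}  FOLLOW[B]={$,b}
pass 2: — fixpoint
  FOLLOW[S]={$}  FOLLOW[A]={$}  FOLLOW[B]={$,b}

FOLLOW(B) = ["$", "b"]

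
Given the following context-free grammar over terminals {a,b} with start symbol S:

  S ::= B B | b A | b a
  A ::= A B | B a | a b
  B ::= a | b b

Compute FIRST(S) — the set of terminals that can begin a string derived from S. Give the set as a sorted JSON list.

FIRST iteration:
[1]
  A via A→a b: +{a}
  B via B→a: +{a}
  B via B→b b: +{b}
  S via S→B B: +{a,b}
  FIRST[S]={a,b}  FIRST[A]={a}  FIRST[B]={a,b}
[2]
  A via A→B a: +{b}
  FIRST[S]={a,b}  FIRST[A]={a,b}  FIRST[B]={a,b}
[3] (no change)
  FIRST[S]={a,b}  FIRST[A]={a,b}  FIRST[B]={a,b}

FIRST(S) = ["a", "b"]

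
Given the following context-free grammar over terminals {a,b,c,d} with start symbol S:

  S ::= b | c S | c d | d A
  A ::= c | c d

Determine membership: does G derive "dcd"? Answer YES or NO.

CNF form of G:
  S -> T0 S | T0 T1 | T1 A | b
  A -> T0 T1 | c
  T0 -> c
  T1 -> d

Fill CYK table bottom-up:
  [0..0]={T1}  "d"  orig:{}
  [1..1]={A,T0}  "c"  orig:{A}
  [2..2]={T1}  "d"  orig:{}
  [0..1]={S}  "dc"
  [1..2]={A,S}  "cd"
  [0..2]={S}  "dcd"

S ∈ T[0,2] ⇒ YES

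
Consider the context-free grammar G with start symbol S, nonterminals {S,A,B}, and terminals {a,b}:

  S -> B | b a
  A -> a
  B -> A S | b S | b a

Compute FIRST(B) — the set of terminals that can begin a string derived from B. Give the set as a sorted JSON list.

FIRST iteration:
iter 1:
  A via A→a: +{a}
  B via B→A S: +{a}
  B via B→b S: +{b}
  S via S→B: +{a,b}
  FIRST[S]={a,b}  FIRST[A]={a}  FIRST[B]={a,b}
iter 2: (no change)
  FIRST[S]={a,b}  FIRST[A]={a}  FIRST[B]={a,b}

FIRST(B) = ["a", "b"]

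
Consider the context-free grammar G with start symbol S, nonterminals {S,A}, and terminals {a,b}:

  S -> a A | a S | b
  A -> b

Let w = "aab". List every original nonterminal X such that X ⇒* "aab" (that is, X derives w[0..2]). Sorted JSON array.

CNF form of G:
  S -> T0 A | T0 S | b
  A -> b
  T0 -> a

Fill CYK table bottom-up — only the sub-triangle for w[0..2]:
  T[0,0] 'a' = {T0}  orig:{}
  T[1,1] 'a' = {T0}  orig:{}
  T[2,2] 'b' = {A,S}
  T[0,1] 'aa' = ∅
  T[1,2] 'ab' = {S}
  T[0,2] 'aab' = {S}

Original NTs in T[0,2] deriving "aab": ["S"]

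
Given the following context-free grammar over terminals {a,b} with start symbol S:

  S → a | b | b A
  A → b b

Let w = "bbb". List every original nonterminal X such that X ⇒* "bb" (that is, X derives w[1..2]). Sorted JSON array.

Convert to CNF:
  S -> T0 A | a | b
  A -> T0 T0
  T0 -> b

CYK fill, restricted to cells inside w[1..2]:
  cell(1,1) b: {S,T0}  orig:{S}
  cell(2,2) b: {S,T0}  orig:{S}
  cell(1,2) bb: {A}

Original NTs in T[1,2] deriving "bb": ["A"]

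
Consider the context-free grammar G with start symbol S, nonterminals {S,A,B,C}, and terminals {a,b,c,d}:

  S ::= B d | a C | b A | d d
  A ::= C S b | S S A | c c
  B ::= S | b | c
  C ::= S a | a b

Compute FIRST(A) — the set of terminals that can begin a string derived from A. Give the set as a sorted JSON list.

Compute FIRST by fixpoint:
[1]
  A via A→c c: +{c}
  B via B→b: +{b}
  B via B→c: +{c}
  C via C→a b: +{a}
  S via S→B d: +{b,c}
  S via S→a C: +{a}
  S via S→d d: +{d}
  S: {a,b,c,d}  A: {c}  B: {b,c}  C: {a}
[2]
  A via A→C S b: +{a}
  A via A→S S A: +{b,d}
  B via B→S: +{a,d}
  C via C→S a: +{b,c,d}
  S: {a,b,c,d}  A: {a,b,c,d}  B: {a,b,c,d}  C: {a,b,c,d}
[3] (stable)
  S: {a,b,c,d}  A: {a,b,c,d}  B: {a,b,c,d}  C: {a,b,c,d}

FIRST(A) = ["a", "b", "c", "d"]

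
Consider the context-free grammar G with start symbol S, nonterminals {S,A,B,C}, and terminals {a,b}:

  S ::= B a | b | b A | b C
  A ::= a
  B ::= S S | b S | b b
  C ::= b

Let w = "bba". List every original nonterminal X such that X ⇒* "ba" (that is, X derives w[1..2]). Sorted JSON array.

CNF form of G:
  S -> B T1 | T0 A | T0 C | b
  A -> a
  B -> S S | T0 S | T0 T0
  C -> b
  T0 -> b
  T1 -> a

CYK fill (cells [i..j] with 1 ≤ i ≤ j ≤ 2 only):
  [1..1]={C,S,T0}  "b"  orig:{C,S}
  [2..2]={A,T1}  "a"  orig:{A}
  [1..2]={S}  "ba"

Original NTs in T[1,2] deriving "ba": ["S"]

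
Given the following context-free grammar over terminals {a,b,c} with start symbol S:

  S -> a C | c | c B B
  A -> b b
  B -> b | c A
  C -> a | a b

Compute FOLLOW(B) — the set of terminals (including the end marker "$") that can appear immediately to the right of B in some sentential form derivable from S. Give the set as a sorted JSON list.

Compute FIRST by fixpoint:
pass 1:
  A via A→b b: +{b}
  B via B→b: +{b}
  B via B→c A: +{c}
  C via C→a: +{a}
  S via S→a C: +{a}
  S via S→c: +{c}
  FIRST(S)={a,c}  FIRST(A)={b}  FIRST(B)={b,c}  FIRST(C)={a}
pass 2: done
  FIRST(S)={a,c}  FIRST(A)={b}  FIRST(B)={b,c}  FIRST(C)={a}

FOLLOW iteration:
FOLLOW(S) := {$}
iter 1:
  S→a C: FOLLOW(C) ⊇ FOLLOW(S) ⊇ {$}; new: +{$}
  S→c B B: FOLLOW(B) ⊇ FIRST(B) = {b,c}; new: +{b,c}
  S→c B B: FOLLOW(B) ⊇ FOLLOW(S) ⊇ {$}; new: +{$}
  S: {$}  A: {}  B: {$,b,c}  C: {$}
iter 2:
  B→c A: FOLLOW(A) ⊇ FOLLOW(B) ⊇ {$,b,c}; new: +{$,b,c}
  S: {$}  A: {$,b,c}  B: {$,b,c}  C: {$}
iter 3: done
  S: {$}  A: {$,b,c}  B: {$,b,c}  C: {$}

FOLLOW(B) = ["$", "b", "c"]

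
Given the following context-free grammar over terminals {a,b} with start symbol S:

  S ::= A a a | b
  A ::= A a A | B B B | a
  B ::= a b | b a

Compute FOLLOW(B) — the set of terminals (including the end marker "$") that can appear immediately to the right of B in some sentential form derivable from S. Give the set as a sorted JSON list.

FIRST iteration:
iter 1:
  A via A→a: +{a}
  B via B→a b: +{a}
  B via B→b a: +{b}
  S via S→A a a: +{a}
  S via S→b: +{b}
  S: {a,b}  A: {a}  B: {a,b}
iter 2:
  A via A→B B B: +{b}
  S: {a,b}  A: {a,b}  B: {a,b}
iter 3: — fixpoint
  S: {a,b}  A: {a,b}  B: {a,b}

FOLLOW sets:
initialize: $ ∈ FOLLOW(S)
iter 1:
  A→A a A: FOLLOW(A) ⊇ FIRST(a) = {a}; new: +{a}
  A→B B B: FOLLOW(B) ⊇ FIRST(B) = {a,b}; new: +{a,b}
  S: {$}  A: {a}  B: {a,b}
iter 2: done
  S: {$}  A: {a}  B: {a,b}

FOLLOW(B) = ["a", "b"]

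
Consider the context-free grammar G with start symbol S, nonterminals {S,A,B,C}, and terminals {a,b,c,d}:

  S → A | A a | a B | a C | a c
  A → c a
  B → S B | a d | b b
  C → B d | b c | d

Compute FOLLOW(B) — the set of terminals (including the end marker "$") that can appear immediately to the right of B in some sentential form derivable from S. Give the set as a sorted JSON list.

FIRST iteration:
round 1:
  A via A→c a: +{c}
  B via B→a d: +{a}
  B via B→b b: +{b}
  C via C→B d: +{a,b}
  C via C→d: +{d}
  S via S→A: +{c}
  S via S→a B: +{a}
  S: {a,c}  A: {c}  B: {a,b}  C: {a,b,d}
round 2:
  B via B→S B: +{c}
  C via C→B d: +{c}
  S: {a,c}  A: {c}  B: {a,b,c}  C: {a,b,c,d}
round 3: (no change)
  S: {a,c}  A: {c}  B: {a,b,c}  C: {a,b,c,d}

Compute FOLLOW by fixpoint:
FOLLOW(S) := {$}
[1]
  B→S B: FOLLOW(S) ⊇ FIRST(B) = {a,b,c}; new: +{a,b,c}
  C→B d: FOLLOW(B) ⊇ FIRST(d) = {d}; new: +{d}
  S→A: FOLLOW(A) ⊇ FOLLOW(S) ⊇ {$,a,b,c}; new: +{$,a,b,c}
  S→a B: FOLLOW(B) ⊇ FOLLOW(S) ⊇ {$,a,b,c}; new: +{$,a,b,c}
  S→a C: FOLLOW(C) ⊇ FOLLOW(S) ⊇ {$,a,b,c}; new: +{$,a,b,c}
  FOLLOW[S]={$,a,b,c}  FOLLOW[A]={$,a,b,c}  FOLLOW[B]={$,a,b,c,d}  FOLLOW[C]={$,a,b,c}
[2] done
  FOLLOW[S]={$,a,b,c}  FOLLOW[A]={$,a,b,c}  FOLLOW[B]={$,a,b,c,d}  FOLLOW[C]={$,a,b,c}

FOLLOW(B) = ["$", "a", "b", "c", "d"]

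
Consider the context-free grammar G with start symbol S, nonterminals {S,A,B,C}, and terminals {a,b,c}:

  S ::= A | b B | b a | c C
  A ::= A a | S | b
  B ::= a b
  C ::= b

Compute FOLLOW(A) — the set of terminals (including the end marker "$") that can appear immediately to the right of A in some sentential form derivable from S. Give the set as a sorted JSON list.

FIRST iteration:
iter 1:
  A via A→b: +{b}
  B via B→a b: +{a}
  C via C→b: +{b}
  S via S→A: +{b}
  S via S→c C: +{c}
  FIRST(S)={b,c}  FIRST(A)={b}  FIRST(B)={a}  FIRST(C)={b}
iter 2:
  A via A→S: +{c}
  FIRST(S)={b,c}  FIRST(A)={b,c}  FIRST(B)={a}  FIRST(C)={b}
iter 3: (stable)
  FIRST(S)={b,c}  FIRST(A)={b,c}  FIRST(B)={a}  FIRST(C)={b}

Compute FOLLOW by fixpoint:
FOLLOW(S) := {$}
pass 1:
  A→A a: FOLLOW(A) ⊇ FIRST(a) = {a}; new: +{a}
  A→S: FOLLOW(S) ⊇ FOLLOW(A) ⊇ {a}; new: +{a}
  S→A: FOLLOW(A) ⊇ FOLLOW(S) ⊇ {$,a}; new: +{$}
  S→b B: FOLLOW(B) ⊇ FOLLOW(S) ⊇ {$,a}; new: +{$,a}
  S→c C: FOLLOW(C) ⊇ FOLLOW(S) ⊇ {$,a}; new: +{$,a}
  S: {$,a}  A: {$,a}  B: {$,a}  C: {$,a}
pass 2: done
  S: {$,a}  A: {$,a}  B: {$,a}  C: {$,a}

FOLLOW(A) = ["$", "a"]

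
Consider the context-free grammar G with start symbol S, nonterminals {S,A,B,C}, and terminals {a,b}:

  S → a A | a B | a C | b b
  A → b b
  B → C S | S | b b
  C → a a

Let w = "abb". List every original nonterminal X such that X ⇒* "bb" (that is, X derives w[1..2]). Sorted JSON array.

Convert to CNF:
  S -> T0 T0 | T1 A | T1 B | T1 C
  A -> T0 T0
  B -> C S | T0 T0 | T1 A | T1 B | T1 C
  C -> T1 T1
  T0 -> b
  T1 -> a

CYK table (by increasing span) — only the sub-triangle for w[1..2]:
  [1..1]={T0}  "b"  orig:{}
  [2..2]={T0}  "b"  orig:{}
  [1..2]={A,B,S}  "bb"

Original NTs in T[1,2] deriving "bb": ["A", "B", "S"]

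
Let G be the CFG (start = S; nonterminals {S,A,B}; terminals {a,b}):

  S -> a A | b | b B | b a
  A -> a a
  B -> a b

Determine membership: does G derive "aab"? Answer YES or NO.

CNF form of G:
  S -> T0 A | T1 B | T1 T0 | b
  A -> T0 T0
  B -> T0 T1
  T0 -> a
  T1 -> b

Fill CYK table bottom-up:
  [0..0]={T0}  "a"  orig:{}
  [1..1]={T0}  "a"  orig:{}
  [2..2]={S,T1}  "b"  orig:{S}
  [0..1]={A}  "aa"
  [1..2]={B}  "ab"
  [0..2]=∅  "aab"

S ∉ T[0,2] ⇒ NO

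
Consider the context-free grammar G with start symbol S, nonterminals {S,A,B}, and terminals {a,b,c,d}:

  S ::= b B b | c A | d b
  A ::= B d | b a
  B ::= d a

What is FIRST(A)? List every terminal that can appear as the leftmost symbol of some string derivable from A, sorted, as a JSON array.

FIRST sets, iterate to fixpoint:
[1]
  A via A→b a: +{b}
  B via B→d a: +{d}
  S via S→b B b: +{b}
  S via S→c A: +{c}
  S via S→d b: +{d}
  S: {b,c,d}  A: {b}  B: {d}
[2]
  A via A→B d: +{d}
  S: {b,c,d}  A: {b,d}  B: {d}
[3] (no change)
  S: {b,c,d}  A: {b,d}  B: {d}

FIRST(A) = ["b", "d"]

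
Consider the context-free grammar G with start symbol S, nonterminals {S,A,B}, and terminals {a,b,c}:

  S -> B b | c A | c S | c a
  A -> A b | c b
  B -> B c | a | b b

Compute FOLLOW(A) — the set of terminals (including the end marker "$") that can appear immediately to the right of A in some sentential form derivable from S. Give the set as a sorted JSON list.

Compute FIRST by fixpoint:
[1]
  A via A→c b: +{c}
  B via B→a: +{a}
  B via B→b b: +{b}
  S via S→B b: +{a,b}
  S via S→c A: +{c}
  S: {a,b,c}  A: {c}  B: {a,b}
[2] (no change)
  S: {a,b,c}  A: {c}  B: {a,b}

Compute FOLLOW by fixpoint:
FOLLOW(S) := {$}
round 1:
  A→A b: FOLLOW(A) ⊇ FIRST(b) = {b}; new: +{b}
  B→B c: FOLLOW(B) ⊇ FIRST(c) = {c}; new: +{c}
  S→B b: FOLLOW(B) ⊇ FIRST(b) = {b}; new: +{b}
  S→c A: FOLLOW(A) ⊇ FOLLOW(S) ⊇ {$}; new: +{$}
  FOLLOW(S)={$}  FOLLOW(A)={$,b}  FOLLOW(B)={b,c}
round 2: (stable)
  FOLLOW(S)={$}  FOLLOW(A)={$,b}  FOLLOW(B)={b,c}

FOLLOW(A) = ["$", "b"]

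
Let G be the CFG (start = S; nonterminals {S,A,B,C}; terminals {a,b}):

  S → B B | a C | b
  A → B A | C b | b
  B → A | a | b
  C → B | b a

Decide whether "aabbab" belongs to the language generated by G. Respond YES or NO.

Convert to CNF:
  S -> B B | T1 C | b
  A -> B A | C T0 | b
  B -> B A | C T0 | a | b
  C -> B A | C T0 | T0 T1 | a | b
  T0 -> b
  T1 -> a

CYK fill:
  [0..0]={B,C,T1}  "a"  orig:{B,C}
  [1..1]={B,C,T1}  "a"  orig:{B,C}
  [2..2]={A,B,C,S,T0}  "b"  orig:{A,B,C,S}
  [3..3]={A,B,C,S,T0}  "b"  orig:{A,B,C,S}
  [4..4]={B,C,T1}  "a"  orig:{B,C}
  [5..5]={A,B,C,S,T0}  "b"  orig:{A,B,C,S}
  [0..1]={S}  "aa"
  [1..2]={A,B,C,S}  "ab"
  [2..3]={A,B,C,S}  "bb"
  [3..4]={C,S}  "ba"
  [4..5]={A,B,C,S}  "ab"
  [0..2]={A,B,C,S}  "aab"
  [1..3]={A,B,C,S}  "abb"
  [2..4]={S}  "bba"
  [3..5]={A,B,C,S}  "bab"
  [0..3]={A,B,C,S}  "aabb"
  [1..4]={S}  "abba"
  [2..5]={A,B,C,S}  "bbab"
  [0..4]={S}  "aabba"
  [1..5]={A,B,C,S}  "abbab"
  [0..5]={A,B,C,S}  "aabbab"

S ∈ T[0,5] ⇒ YES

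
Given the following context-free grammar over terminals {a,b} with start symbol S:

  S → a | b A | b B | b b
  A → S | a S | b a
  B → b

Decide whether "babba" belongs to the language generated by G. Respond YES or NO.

CNF form of G:
  S -> T1 A | T1 B | T1 T1 | a
  A -> T0 S | T1 A | T1 B | T1 T0 | T1 T1 | a
  B -> b
  T0 -> a
  T1 -> b

CYK table (by increasing span):
  [0..0]={B,T1}  "b"  orig:{B}
  [1..1]={A,S,T0}  "a"  orig:{A,S}
  [2..2]={B,T1}  "b"  orig:{B}
  [3..3]={B,T1}  "b"  orig:{B}
  [4..4]={A,S,T0}  "a"  orig:{A,S}
  [0..1]={A,S}  "ba"
  [1..2]=∅  "ab"
  [2..3]={A,S}  "bb"
  [3..4]={A,S}  "ba"
  [0..2]=∅  "bab"
  [1..3]={A}  "abb"
  [2..4]={A,S}  "bba"
  [0..3]={A,S}  "babb"
  [1..4]={A}  "abba"
  [0..4]={A,S}  "babba"

S ∈ T[0,4] ⇒ YES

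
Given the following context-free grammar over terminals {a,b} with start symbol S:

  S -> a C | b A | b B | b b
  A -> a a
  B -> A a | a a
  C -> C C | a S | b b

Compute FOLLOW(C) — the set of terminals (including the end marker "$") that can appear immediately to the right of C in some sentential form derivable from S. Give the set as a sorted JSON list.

Compute FIRST by fixpoint:
[1]
  A via A→a a: +{a}
  B via B→A a: +{a}
  C via C→a S: +{a}
  C via C→b b: +{b}
  S via S→a C: +{a}
  S via S→b A: +{b}
  FIRST(S)={a,b}  FIRST(A)={a}  FIRST(B)={a}  FIRST(C)={a,b}
[2] done
  FIRST(S)={a,b}  FIRST(A)={a}  FIRST(B)={a}  FIRST(C)={a,b}

Compute FOLLOW by fixpoint:
initialize: $ ∈ FOLLOW(S)
round 1:
  B→A a: FOLLOW(A) ⊇ FIRST(a) = {a}; new: +{a}
  C→C C: FOLLOW(C) ⊇ FIRST(C) = {a,b}; new: +{a,b}
  C→a S: FOLLOW(S) ⊇ FOLLOW(C) ⊇ {a,b}; new: +{a,b}
  S→a C: FOLLOW(C) ⊇ FOLLOW(S) ⊇ {$,a,b}; new: +{$}
  S→b A: FOLLOW(A) ⊇ FOLLOW(S) ⊇ {$,a,b}; new: +{$,b}
  S→b B: FOLLOW(B) ⊇ FOLLOW(S) ⊇ {$,a,b}; new: +{$,a,b}
  S: {$,a,b}  A: {$,a,b}  B: {$,a,b}  C: {$,a,b}
round 2: (stable)
  S: {$,a,b}  A: {$,a,b}  B: {$,a,b}  C: {$,a,b}

FOLLOW(C) = ["$", "a", "b"]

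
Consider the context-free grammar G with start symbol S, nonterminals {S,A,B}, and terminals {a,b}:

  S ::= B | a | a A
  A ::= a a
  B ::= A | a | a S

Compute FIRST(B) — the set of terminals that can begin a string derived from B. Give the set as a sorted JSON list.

FIRST iteration:
[1]
  A via A→a a: +{a}
  B via B→A: +{a}
  S via S→B: +{a}
  FIRST(S)={a}  FIRST(A)={a}  FIRST(B)={a}
[2] — fixpoint
  FIRST(S)={a}  FIRST(A)={a}  FIRST(B)={a}

FIRST(B) = ["a"]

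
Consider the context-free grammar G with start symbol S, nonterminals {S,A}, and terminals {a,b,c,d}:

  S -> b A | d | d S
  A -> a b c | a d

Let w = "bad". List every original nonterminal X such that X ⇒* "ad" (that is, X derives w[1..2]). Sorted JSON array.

CNF form of G:
  S -> T1 A | T3 S | d
  A -> T0 T3 | T0 X4
  T0 -> a
  T1 -> b
  T2 -> c
  T3 -> d
  X4 -> T1 T2

CYK fill, restricted to cells inside w[1..2]:
  [1..1]={T0}  "a"  orig:{}
  [2..2]={S,T3}  "d"  orig:{S}
  [1..2]={A}  "ad"

Original NTs in T[1,2] deriving "ad": ["A"]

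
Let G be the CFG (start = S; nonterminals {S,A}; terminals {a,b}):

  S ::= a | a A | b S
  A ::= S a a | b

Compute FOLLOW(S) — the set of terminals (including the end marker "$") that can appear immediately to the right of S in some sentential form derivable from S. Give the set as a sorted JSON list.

Compute FIRST by fixpoint:
round 1:
  A via A→b: +{b}
  S via S→a: +{a}
  S via S→b S: +{b}
  FIRST(S)={a,b}  FIRST(A)={b}
round 2:
  A via A→S a a: +{a}
  FIRST(S)={a,b}  FIRST(A)={a,b}
round 3: done
  FIRST(S)={a,b}  FIRST(A)={a,b}

FOLLOW sets:
seed FOLLOW(S) with $
[1]
  A→S a a: FOLLOW(S) ⊇ FIRST(a) = {a}; new: +{a}
  S→a A: FOLLOW(A) ⊇ FOLLOW(S) ⊇ {$,a}; new: +{$,a}
  FOLLOW[S]={$,a}  FOLLOW[A]={$,a}
[2] — fixpoint
  FOLLOW[S]={$,a}  FOLLOW[A]={$,a}

FOLLOW(S) = ["$", "a"]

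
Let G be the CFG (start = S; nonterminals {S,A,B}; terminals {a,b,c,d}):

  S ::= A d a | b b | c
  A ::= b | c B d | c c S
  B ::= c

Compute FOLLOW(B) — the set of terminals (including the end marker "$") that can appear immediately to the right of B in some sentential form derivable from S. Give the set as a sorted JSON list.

Compute FIRST by fixpoint:
pass 1:
  A via A→b: +{b}
  A via A→c B d: +{c}
  B via B→c: +{c}
  S via S→A d a: +{b,c}
  FIRST[S]={b,c}  FIRST[A]={b,c}  FIRST[B]={c}
pass 2: (stable)
  FIRST[S]={b,c}  FIRST[A]={b,c}  FIRST[B]={c}

FOLLOW iteration:
initialize: $ ∈ FOLLOW(S)
round 1:
  A→c B d: FOLLOW(B) ⊇ FIRST(d) = {d}; new: +{d}
  S→A d a: FOLLOW(A) ⊇ FIRST(d) = {d}; new: +{d}
  FOLLOW[S]={$}  FOLLOW[A]={d}  FOLLOW[B]={d}
round 2:
  A→c c S: FOLLOW(S) ⊇ FOLLOW(A) ⊇ {d}; new: +{d}
  FOLLOW[S]={$,d}  FOLLOW[A]={d}  FOLLOW[B]={d}
round 3: done
  FOLLOW[S]={$,d}  FOLLOW[A]={d}  FOLLOW[B]={d}

FOLLOW(B) = ["d"]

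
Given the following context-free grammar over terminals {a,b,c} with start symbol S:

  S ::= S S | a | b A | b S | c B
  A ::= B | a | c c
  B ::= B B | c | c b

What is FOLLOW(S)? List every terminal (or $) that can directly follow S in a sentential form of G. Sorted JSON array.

FIRST sets, iterate to fixpoint:
iter 1:
  A via A→a: +{a}
  A via A→c c: +{c}
  B via B→c: +{c}
  S via S→a: +{a}
  S via S→b A: +{b}
  S via S→c B: +{c}
  FIRST(S)={a,b,c}  FIRST(A)={a,c}  FIRST(B)={c}
iter 2: — fixpoint
  FIRST(S)={a,b,c}  FIRST(A)={a,c}  FIRST(B)={c}

FOLLOW iteration:
FOLLOW(S) := {$}
iter 1:
  B→B B: FOLLOW(B) ⊇ FIRST(B) = {c}; new: +{c}
  S→S S: FOLLOW(S) ⊇ FIRST(S) = {a,b,c}; new: +{a,b,c}
  S→b A: FOLLOW(A) ⊇ FOLLOW(S) ⊇ {$,a,b,c}; new: +{$,a,b,c}
  S→c B: FOLLOW(B) ⊇ FOLLOW(S) ⊇ {$,a,b,c}; new: +{$,a,b}
  FOLLOW(S)={$,a,b,c}  FOLLOW(A)={$,a,b,c}  FOLLOW(B)={$,a,b,c}
iter 2: done
  FOLLOW(S)={$,a,b,c}  FOLLOW(A)={$,a,b,c}  FOLLOW(B)={$,a,b,c}

FOLLOW(S) = ["$", "a", "b", "c"]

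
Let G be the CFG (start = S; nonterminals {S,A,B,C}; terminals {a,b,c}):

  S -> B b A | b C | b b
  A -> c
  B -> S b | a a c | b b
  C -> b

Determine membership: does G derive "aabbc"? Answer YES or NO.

CNF form of G:
  S -> B X4 | T0 C | T0 T0
  A -> c
  B -> S T0 | T0 T0 | T1 X3
  C -> b
  T0 -> b
  T1 -> a
  T2 -> c
  X3 -> T1 T2
  X4 -> T0 A

CYK table (by increasing span):
  T[0,0] 'a' = {T1}  orig:{}
  T[1,1] 'a' = {T1}  orig:{}
  T[2,2] 'b' = {C,T0}  orig:{C}
  T[3,3] 'b' = {C,T0}  orig:{C}
  T[4,4] 'c' = {A,T2}  orig:{A}
  T[0,1] 'aa' = ∅
  T[1,2] 'ab' = ∅
  T[2,3] 'bb' = {B,S}
  T[3,4] 'bc' = {X4}  orig:{}
  T[0,2] 'aab' = ∅
  T[1,3] 'abb' = ∅
  T[2,4] 'bbc' = ∅
  T[0,3] 'aabb' = ∅
  T[1,4] 'abbc' = ∅
  T[0,4] 'aabbc' = ∅

S ∉ T[0,4] ⇒ NO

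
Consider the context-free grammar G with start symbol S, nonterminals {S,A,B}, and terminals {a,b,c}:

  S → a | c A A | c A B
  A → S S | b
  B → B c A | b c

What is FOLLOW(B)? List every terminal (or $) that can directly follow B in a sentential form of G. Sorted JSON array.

FIRST sets, iterate to fixpoint:
round 1:
  A via A→b: +{b}
  B via B→b c: +{b}
  S via S→a: +{a}
  S via S→c A A: +{c}
  FIRST[S]={a,c}  FIRST[A]={b}  FIRST[B]={b}
round 2:
  A via A→S S: +{a,c}
  FIRST[S]={a,c}  FIRST[A]={a,b,c}  FIRST[B]={b}
round 3: done
  FIRST[S]={a,c}  FIRST[A]={a,b,c}  FIRST[B]={b}

Compute FOLLOW by fixpoint:
initialize: $ ∈ FOLLOW(S)
iter 1:
  A→S S: FOLLOW(S) ⊇ FIRST(S) = {a,c}; new: +{a,c}
  B→B c A: FOLLOW(B) ⊇ FIRST(c) = {c}; new: +{c}
  B→B c A: FOLLOW(A) ⊇ FOLLOW(B) ⊇ {c}; new: +{c}
  S→c A A: FOLLOW(A) ⊇ FIRST(A) = {a,b,c}; new: +{a,b}
  S→c A A: FOLLOW(A) ⊇ FOLLOW(S) ⊇ {$,a,c}; new: +{$}
  S→c A B: FOLLOW(B) ⊇ FOLLOW(S) ⊇ {$,a,c}; new: +{$,a}
  FOLLOW(S)={$,a,c}  FOLLOW(A)={$,a,b,c}  FOLLOW(B)={$,a,c}
iter 2:
  A→S S: FOLLOW(S) ⊇ FOLLOW(A) ⊇ {$,a,b,c}; new: +{b}
  S→c A B: FOLLOW(B) ⊇ FOLLOW(S) ⊇ {$,a,b,c}; new: +{b}
  FOLLOW(S)={$,a,b,c}  FOLLOW(A)={$,a,b,c}  FOLLOW(B)={$,a,b,c}
iter 3: — fixpoint
  FOLLOW(S)={$,a,b,c}  FOLLOW(A)={$,a,b,c}  FOLLOW(B)={$,a,b,c}

FOLLOW(B) = ["$", "a", "b", "c"]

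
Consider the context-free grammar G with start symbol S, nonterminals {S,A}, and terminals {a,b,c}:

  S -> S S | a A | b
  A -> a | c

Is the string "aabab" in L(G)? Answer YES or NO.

Convert to CNF:
  S -> S S | T0 A | b
  A -> a | c
  T0 -> a

CYK fill:
  cell(0,0) a: {A,T0}  orig:{A}
  cell(1,1) a: {A,T0}  orig:{A}
  cell(2,2) b: {S}
  cell(3,3) a: {A,T0}  orig:{A}
  cell(4,4) b: {S}
  cell(0,1) aa: {S}
  cell(1,2) ab: ∅
  cell(2,3) ba: ∅
  cell(3,4) ab: ∅
  cell(0,2) aab: {S}
  cell(1,3) aba: ∅
  cell(2,4) bab: ∅
  cell(0,3) aaba: ∅
  cell(1,4) abab: ∅
  cell(0,4) aabab: ∅

S ∉ T[0,4] ⇒ NO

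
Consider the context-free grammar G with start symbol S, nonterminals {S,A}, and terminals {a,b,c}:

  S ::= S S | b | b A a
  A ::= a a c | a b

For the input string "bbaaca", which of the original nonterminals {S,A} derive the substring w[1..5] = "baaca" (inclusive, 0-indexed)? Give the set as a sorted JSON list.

Convert to CNF:
  S -> S S | T2 X4 | b
  A -> T0 T2 | T0 X3
  T0 -> a
  T1 -> c
  T2 -> b
  X3 -> T0 T1
  X4 -> A T0

CYK table (by increasing span), restricted to cells inside w[1..5]:
  T[1,1] 'b' = {S,T2}  orig:{S}
  T[2,2] 'a' = {T0}  orig:{}
  T[3,3] 'a' = {T0}  orig:{}
  T[4,4] 'c' = {T1}  orig:{}
  T[5,5] 'a' = {T0}  orig:{}
  T[1,2] 'ba' = ∅
  T[2,3] 'aa' = ∅
  T[3,4] 'ac' = {X3}  orig:{}
  T[4,5] 'ca' = ∅
  T[1,3] 'baa' = ∅
  T[2,4] 'aac' = {A}
  T[3,5] 'aca' = ∅
  T[1,4] 'baac' = ∅
  T[2,5] 'aaca' = {X4}  orig:{}
  T[1,5] 'baaca' = {S}

Original NTs in T[1,5] deriving "baaca": ["S"]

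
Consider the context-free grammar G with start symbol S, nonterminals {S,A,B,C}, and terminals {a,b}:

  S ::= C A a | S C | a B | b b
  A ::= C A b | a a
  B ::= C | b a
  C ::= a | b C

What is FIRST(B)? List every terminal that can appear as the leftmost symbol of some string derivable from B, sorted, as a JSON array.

FIRST sets, iterate to fixpoint:
round 1:
  A via A→a a: +{a}
  B via B→b a: +{b}
  C via C→a: +{a}
  C via C→b C: +{b}
  S via S→C A a: +{a,b}
  FIRST(S)={a,b}  FIRST(A)={a}  FIRST(B)={b}  FIRST(C)={a,b}
round 2:
  A via A→C A b: +{b}
  B via B→C: +{a}
  FIRST(S)={a,b}  FIRST(A)={a,b}  FIRST(B)={a,b}  FIRST(C)={a,b}
round 3: done
  FIRST(S)={a,b}  FIRST(A)={a,b}  FIRST(B)={a,b}  FIRST(C)={a,b}

FIRST(B) = ["a", "b"]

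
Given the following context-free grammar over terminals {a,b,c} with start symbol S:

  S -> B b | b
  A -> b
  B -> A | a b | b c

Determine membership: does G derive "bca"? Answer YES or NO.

CNF form of G:
  S -> B T1 | b
  A -> b
  B -> T0 T1 | T1 T2 | b
  T0 -> a
  T1 -> b
  T2 -> c

Fill CYK table bottom-up:
  cell(0,0) b: {A,B,S,T1}  orig:{A,B,S}
  cell(1,1) c: {T2}  orig:{}
  cell(2,2) a: {T0}  orig:{}
  cell(0,1) bc: {B}
  cell(1,2) ca: ∅
  cell(0,2) bca: ∅

S ∉ T[0,2] ⇒ NO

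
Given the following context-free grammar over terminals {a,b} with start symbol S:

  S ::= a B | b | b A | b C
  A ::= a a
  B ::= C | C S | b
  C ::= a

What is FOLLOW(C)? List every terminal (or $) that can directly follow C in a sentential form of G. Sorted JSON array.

Compute FIRST by fixpoint:
iter 1:
  A via A→a a: +{a}
  B via B→b: +{b}
  C via C→a: +{a}
  S via S→a B: +{a}
  S via S→b: +{b}
  FIRST(S)={a,b}  FIRST(A)={a}  FIRST(B)={b}  FIRST(C)={a}
iter 2:
  B via B→C: +{a}
  FIRST(S)={a,b}  FIRST(A)={a}  FIRST(B)={a,b}  FIRST(C)={a}
iter 3: (stable)
  FIRST(S)={a,b}  FIRST(A)={a}  FIRST(B)={a,b}  FIRST(C)={a}

Compute FOLLOW by fixpoint:
seed FOLLOW(S) with $
pass 1:
  B→C S: FOLLOW(C) ⊇ FIRST(S) = {a,b}; new: +{a,b}
  S→a B: FOLLOW(B) ⊇ FOLLOW(S) ⊇ {$}; new: +{$}
  S→b A: FOLLOW(A) ⊇ FOLLOW(S) ⊇ {$}; new: +{$}
  S→b C: FOLLOW(C) ⊇ FOLLOW(S) ⊇ {$}; new: +{$}
  S: {$}  A: {$}  B: {$}  C: {$,a,b}
pass 2: done
  S: {$}  A: {$}  B: {$}  C: {$,a,b}

FOLLOW(C) = ["$", "a", "b"]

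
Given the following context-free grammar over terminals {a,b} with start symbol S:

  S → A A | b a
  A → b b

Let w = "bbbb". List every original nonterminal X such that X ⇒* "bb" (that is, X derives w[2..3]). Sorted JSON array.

CNF form of G:
  S -> A A | T0 T1
  A -> T0 T0
  T0 -> b
  T1 -> a

CYK table (by increasing span) — only the sub-triangle for w[2..3]:
  cell(2,2) b: {T0}  orig:{}
  cell(3,3) b: {T0}  orig:{}
  cell(2,3) bb: {A}

Original NTs in T[2,3] deriving "bb": ["A"]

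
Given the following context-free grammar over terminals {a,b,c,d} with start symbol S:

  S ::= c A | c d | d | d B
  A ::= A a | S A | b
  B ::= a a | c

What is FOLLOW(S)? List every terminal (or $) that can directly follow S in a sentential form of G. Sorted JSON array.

FIRST sets, iterate to fixpoint:
[1]
  A via A→b: +{b}
  B via B→a a: +{a}
  B via B→c: +{c}
  S via S→c A: +{c}
  S via S→d: +{d}
  S: {c,d}  A: {b}  B: {a,c}
[2]
  A via A→S A: +{c,d}
  S: {c,d}  A: {b,c,d}  B: {a,c}
[3] done
  S: {c,d}  A: {b,c,d}  B: {a,c}

FOLLOW iteration:
FOLLOW(S) := {$}
[1]
  A→A a: FOLLOW(A) ⊇ FIRST(a) = {a}; new: +{a}
  A→S A: FOLLOW(S) ⊇ FIRST(A) = {b,c,d}; new: +{b,c,d}
  S→c A: FOLLOW(A) ⊇ FOLLOW(S) ⊇ {$,b,c,d}; new: +{$,b,c,d}
  S→d B: FOLLOW(B) ⊇ FOLLOW(S) ⊇ {$,b,c,d}; new: +{$,b,c,d}
  FOLLOW[S]={$,b,c,d}  FOLLOW[A]={$,a,b,c,d}  FOLLOW[B]={$,b,c,d}
[2] (no change)
  FOLLOW[S]={$,b,c,d}  FOLLOW[A]={$,a,b,c,d}  FOLLOW[B]={$,b,c,d}

FOLLOW(S) = ["$", "b", "c", "d"]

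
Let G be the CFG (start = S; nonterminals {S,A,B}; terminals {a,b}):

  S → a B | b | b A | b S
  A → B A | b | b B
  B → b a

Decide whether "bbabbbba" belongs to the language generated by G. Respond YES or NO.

CNF form of G:
  S -> T0 A | T0 S | T1 B | b
  A -> B A | T0 B | b
  B -> T0 T1
  T0 -> b
  T1 -> a

CYK table (by increasing span):
  cell(0,0) b: {A,S,T0}  orig:{A,S}
  cell(1,1) b: {A,S,T0}  orig:{A,S}
  cell(2,2) a: {T1}  orig:{}
  cell(3,3) b: {A,S,T0}  orig:{A,S}
  cell(4,4) b: {A,S,T0}  orig:{A,S}
  cell(5,5) b: {A,S,T0}  orig:{A,S}
  cell(6,6) b: {A,S,T0}  orig:{A,S}
  cell(7,7) a: {T1}  orig:{}
  cell(0,1) bb: {S}
  cell(1,2) ba: {B}
  cell(2,3) ab: ∅
  cell(3,4) bb: {S}
  cell(4,5) bb: {S}
  cell(5,6) bb: {S}
  cell(6,7) ba: {B}
  cell(0,2) bba: {A}
  cell(1,3) bab: {A}
  cell(2,4) abb: ∅
  cell(3,5) bbb: {S}
  cell(4,6) bbb: {S}
  cell(5,7) bba: {A}
  cell(0,3) bbab: {S}
  cell(1,4) babb: ∅
  cell(2,5) abbb: ∅
  cell(3,6) bbbb: {S}
  cell(4,7) bbba: {S}
  cell(0,4) bbabb: ∅
  cell(1,5) babbb: ∅
  cell(2,6) abbbb: ∅
  cell(3,7) bbbba: {S}
  cell(0,5) bbabbb: ∅
  cell(1,6) babbbb: ∅
  cell(2,7) abbbba: ∅
  cell(0,6) bbabbbb: ∅
  cell(1,7) babbbba: ∅
  cell(0,7) bbabbbba: ∅

S ∉ T[0,7] ⇒ NO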